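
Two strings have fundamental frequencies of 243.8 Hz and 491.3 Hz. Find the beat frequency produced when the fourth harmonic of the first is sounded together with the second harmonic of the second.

Fourth harmonic of the first: 4·243.8 = 975.2 Hz.
Second harmonic of the second: 2·491.3 = 982.6 Hz.
f_beat = |975.2 − 982.6| = 7.4 Hz.

7.4 Hz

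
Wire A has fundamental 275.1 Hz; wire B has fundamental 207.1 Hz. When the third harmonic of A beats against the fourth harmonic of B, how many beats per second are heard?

3.1 Hz

Third harmonic of the first: 3·275.1 = 825.3 Hz.
Fourth harmonic of the second: 4·207.1 = 828.4 Hz.
f_beat = |825.3 − 828.4| = 3.1 Hz.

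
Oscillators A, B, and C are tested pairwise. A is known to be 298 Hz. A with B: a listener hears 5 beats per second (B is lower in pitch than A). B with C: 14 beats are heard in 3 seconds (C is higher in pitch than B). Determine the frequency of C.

B is below A, so f_B = 298 − 5 = 293 Hz.
B–C: Beat frequency = 14/3 = 4.6667 Hz.
C is above B, so f_C = 293 + 4.6667 = 297.6667 Hz.

297.6667 Hz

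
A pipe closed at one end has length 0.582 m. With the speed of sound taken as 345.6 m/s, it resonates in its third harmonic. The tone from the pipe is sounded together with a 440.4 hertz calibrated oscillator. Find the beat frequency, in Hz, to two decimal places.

Closed pipe (odd harmonics): f_n = n·v/(4L) = 3·345.6/(4·0.582) = 445.3608 Hz.
f_beat = |445.3608 − 440.4| = 4.96 Hz.

4.96 Hz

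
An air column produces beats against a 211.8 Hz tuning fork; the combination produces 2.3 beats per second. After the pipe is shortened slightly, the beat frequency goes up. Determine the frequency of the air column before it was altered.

|f − 211.8| = 2.3, so the air column was at either 209.5 Hz or 214.1 Hz.
A shorter pipe has a higher fundamental; the adjustment raises the air column's frequency.
The beat rate rose, so the adjustment moved the air column further from 211.8 Hz — it was already above the reference.

214.1 Hz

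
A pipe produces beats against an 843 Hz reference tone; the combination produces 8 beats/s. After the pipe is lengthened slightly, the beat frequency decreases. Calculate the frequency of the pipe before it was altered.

851 Hz

|f − 843| = 8, so the pipe was at either 835 Hz or 851 Hz.
A longer pipe has a lower fundamental; the adjustment lowers the pipe's frequency.
The beat rate fell, so the adjustment moved the pipe toward 843 Hz — it must have started above the reference.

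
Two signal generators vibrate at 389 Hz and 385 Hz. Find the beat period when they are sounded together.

f_beat = |389 − 385| = 4 Hz.
Beat period T = 1 / f_beat = 1 / 4 s.

0.250 s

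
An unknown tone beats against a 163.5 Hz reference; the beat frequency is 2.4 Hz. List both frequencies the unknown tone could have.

161.1 Hz or 165.9 Hz

|f − 163.5| = 2.4, so f = 163.5 ± 2.4.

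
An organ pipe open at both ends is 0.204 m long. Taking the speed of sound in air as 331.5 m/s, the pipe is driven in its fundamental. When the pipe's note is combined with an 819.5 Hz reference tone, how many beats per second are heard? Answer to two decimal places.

Open pipe: f_n = n·v/(2L) = 1·331.5/(2·0.204) = 812.5000 Hz.
f_beat = |812.5000 − 819.5| = 7.00 Hz.

7.00 Hz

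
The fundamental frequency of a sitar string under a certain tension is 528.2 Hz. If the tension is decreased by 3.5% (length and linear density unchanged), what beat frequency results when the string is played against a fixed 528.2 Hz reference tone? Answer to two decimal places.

9.33 Hz

For a string, f ∝ √T, so the new frequency is 528.2·√0.965 = 518.8742 Hz.
f_beat = |518.8742 − 528.2| = 9.33 Hz.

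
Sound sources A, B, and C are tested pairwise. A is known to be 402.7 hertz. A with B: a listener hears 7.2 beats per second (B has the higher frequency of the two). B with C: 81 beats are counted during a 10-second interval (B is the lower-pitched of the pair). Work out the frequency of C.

B is above A, so f_B = 402.7 + 7.2 = 409.9 Hz.
B–C: Beat frequency = 81/10 = 8.1 Hz.
C is above B, so f_C = 409.9 + 8.1 = 418 Hz.

418 Hz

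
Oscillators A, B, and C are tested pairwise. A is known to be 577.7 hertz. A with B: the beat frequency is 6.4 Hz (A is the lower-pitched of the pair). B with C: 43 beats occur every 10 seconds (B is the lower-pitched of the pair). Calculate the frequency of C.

588.4 Hz

B is above A, so f_B = 577.7 + 6.4 = 584.1 Hz.
B–C: Beat frequency = 43/10 = 4.3 Hz.
C is above B, so f_C = 584.1 + 4.3 = 588.4 Hz.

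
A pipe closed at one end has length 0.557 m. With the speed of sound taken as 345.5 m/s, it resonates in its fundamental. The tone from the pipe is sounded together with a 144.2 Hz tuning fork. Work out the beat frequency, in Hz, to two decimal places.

Closed pipe (odd harmonics): f_n = n·v/(4L) = 1·345.5/(4·0.557) = 155.0718 Hz.
f_beat = |155.0718 − 144.2| = 10.87 Hz.

10.87 Hz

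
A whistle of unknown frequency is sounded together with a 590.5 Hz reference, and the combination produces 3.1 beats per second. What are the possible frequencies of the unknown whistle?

|f − 590.5| = 3.1, so f = 590.5 ± 3.1.

587.4 Hz or 593.6 Hz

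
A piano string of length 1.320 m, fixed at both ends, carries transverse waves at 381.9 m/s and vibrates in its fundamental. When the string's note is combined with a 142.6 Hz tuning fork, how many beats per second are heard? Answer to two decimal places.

2.06 Hz

For a string fixed at both ends, f_n = n·v/(2L) = 1·381.9/(2·1.320) = 144.6591 Hz.
f_beat = |144.6591 − 142.6| = 2.06 Hz.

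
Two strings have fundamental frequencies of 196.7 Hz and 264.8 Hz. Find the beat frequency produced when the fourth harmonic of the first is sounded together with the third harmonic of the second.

Fourth harmonic of the first: 4·196.7 = 786.8 Hz.
Third harmonic of the second: 3·264.8 = 794.4 Hz.
f_beat = |786.8 − 794.4| = 7.6 Hz.

7.6 Hz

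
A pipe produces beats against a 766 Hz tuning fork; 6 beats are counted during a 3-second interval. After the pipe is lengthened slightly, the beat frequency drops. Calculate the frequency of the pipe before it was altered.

768 Hz

Beat frequency = 6/3 = 2 Hz.
|f − 766| = 2, so the pipe was at either 764 Hz or 768 Hz.
A longer pipe has a lower fundamental; the adjustment lowers the pipe's frequency.
The beat rate fell, so the adjustment moved the pipe toward 766 Hz — it must have started above the reference.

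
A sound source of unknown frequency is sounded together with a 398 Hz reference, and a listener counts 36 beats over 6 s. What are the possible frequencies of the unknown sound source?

Beat frequency = 36/6 = 6 Hz.
|f − 398| = 6, so f = 398 ± 6.

392 Hz or 404 Hz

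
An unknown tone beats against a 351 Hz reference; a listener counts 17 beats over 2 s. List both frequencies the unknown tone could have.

Beat frequency = 17/2 = 8.5 Hz.
|f − 351| = 8.5, so f = 351 ± 8.5.

342.5 Hz or 359.5 Hz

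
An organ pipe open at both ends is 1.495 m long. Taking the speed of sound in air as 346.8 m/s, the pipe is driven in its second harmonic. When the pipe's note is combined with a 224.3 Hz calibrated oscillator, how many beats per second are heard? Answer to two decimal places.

Open pipe: f_n = n·v/(2L) = 2·346.8/(2·1.495) = 231.9732 Hz.
f_beat = |231.9732 − 224.3| = 7.67 Hz.

7.67 Hz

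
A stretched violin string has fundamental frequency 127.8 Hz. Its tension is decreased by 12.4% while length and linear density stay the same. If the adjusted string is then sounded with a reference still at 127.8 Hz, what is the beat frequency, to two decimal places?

8.19 Hz

For a string, f ∝ √T, so the new frequency is 127.8·√0.876 = 119.6142 Hz.
f_beat = |119.6142 − 127.8| = 8.19 Hz.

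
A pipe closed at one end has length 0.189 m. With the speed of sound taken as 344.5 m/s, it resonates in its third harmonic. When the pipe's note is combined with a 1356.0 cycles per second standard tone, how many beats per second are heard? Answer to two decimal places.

Closed pipe (odd harmonics): f_n = n·v/(4L) = 3·344.5/(4·0.189) = 1367.0635 Hz.
f_beat = |1367.0635 − 1356.0| = 11.06 Hz.

11.06 Hz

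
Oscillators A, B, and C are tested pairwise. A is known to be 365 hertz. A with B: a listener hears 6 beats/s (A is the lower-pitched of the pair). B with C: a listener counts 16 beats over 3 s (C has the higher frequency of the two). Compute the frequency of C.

376.3333 Hz

B is above A, so f_B = 365 + 6 = 371 Hz.
B–C: Beat frequency = 16/3 = 5.3333 Hz.
C is above B, so f_C = 371 + 5.3333 = 376.3333 Hz.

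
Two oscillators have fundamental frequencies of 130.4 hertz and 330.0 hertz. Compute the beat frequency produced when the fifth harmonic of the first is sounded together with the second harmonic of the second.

8.0 Hz

Fifth harmonic of the first: 5·130.4 = 652.0 Hz.
Second harmonic of the second: 2·330.0 = 660.0 Hz.
f_beat = |652.0 − 660.0| = 8.0 Hz.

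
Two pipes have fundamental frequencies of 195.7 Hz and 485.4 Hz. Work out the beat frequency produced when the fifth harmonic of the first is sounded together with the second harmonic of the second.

Fifth harmonic of the first: 5·195.7 = 978.5 Hz.
Second harmonic of the second: 2·485.4 = 970.8 Hz.
f_beat = |978.5 − 970.8| = 7.7 Hz.

7.7 Hz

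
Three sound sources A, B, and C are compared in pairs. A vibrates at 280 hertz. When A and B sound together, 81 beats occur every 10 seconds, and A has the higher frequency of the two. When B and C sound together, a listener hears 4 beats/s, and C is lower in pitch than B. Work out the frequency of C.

A–B: Beat frequency = 81/10 = 8.1 Hz.
B is below A, so f_B = 280 − 8.1 = 271.9 Hz.
C is below B, so f_C = 271.9 − 4 = 267.9 Hz.

267.9 Hz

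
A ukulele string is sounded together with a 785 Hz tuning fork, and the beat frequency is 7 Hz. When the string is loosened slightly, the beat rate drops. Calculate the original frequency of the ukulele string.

|f − 785| = 7, so the ukulele string was at either 778 Hz or 792 Hz.
Reducing tension lowers a string's frequency; the adjustment lowers the ukulele string's frequency.
The beat rate fell, so the adjustment moved the ukulele string toward 785 Hz — it must have started above the reference.

792 Hz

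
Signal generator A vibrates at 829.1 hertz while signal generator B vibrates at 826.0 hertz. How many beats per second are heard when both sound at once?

3.1 Hz

The beat frequency equals the magnitude of the frequency difference.
|829.1 − 826.0| = 3.1 Hz.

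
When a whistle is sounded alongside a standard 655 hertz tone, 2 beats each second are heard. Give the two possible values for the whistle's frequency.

653 Hz or 657 Hz

|f − 655| = 2, so f = 655 ± 2.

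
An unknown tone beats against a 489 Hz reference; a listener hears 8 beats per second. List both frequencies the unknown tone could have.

|f − 489| = 8, so f = 489 ± 8.

481 Hz or 497 Hz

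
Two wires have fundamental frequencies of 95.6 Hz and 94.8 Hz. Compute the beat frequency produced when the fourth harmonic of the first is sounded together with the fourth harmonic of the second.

3.2 Hz

Fourth harmonic of the first: 4·95.6 = 382.4 Hz.
Fourth harmonic of the second: 4·94.8 = 379.2 Hz.
f_beat = |382.4 − 379.2| = 3.2 Hz.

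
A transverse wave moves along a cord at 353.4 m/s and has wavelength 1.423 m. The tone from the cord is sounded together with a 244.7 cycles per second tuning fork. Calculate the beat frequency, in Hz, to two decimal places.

Source frequency f = v/λ = 353.4/1.423 = 248.3486 Hz.
f_beat = |248.3486 − 244.7| = 3.65 Hz.

3.65 Hz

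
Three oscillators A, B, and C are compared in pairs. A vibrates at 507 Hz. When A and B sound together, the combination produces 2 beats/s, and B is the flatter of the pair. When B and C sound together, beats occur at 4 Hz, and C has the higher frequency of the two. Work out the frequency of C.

509 Hz

B is below A, so f_B = 507 − 2 = 505 Hz.
C is above B, so f_C = 505 + 4 = 509 Hz.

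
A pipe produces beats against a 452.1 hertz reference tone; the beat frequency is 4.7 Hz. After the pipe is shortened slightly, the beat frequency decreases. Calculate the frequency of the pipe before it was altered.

447.4 Hz

|f − 452.1| = 4.7, so the pipe was at either 447.4 Hz or 456.8 Hz.
A shorter pipe has a higher fundamental; the adjustment raises the pipe's frequency.
The beat rate fell, so the adjustment moved the pipe toward 452.1 Hz — it must have started below the reference.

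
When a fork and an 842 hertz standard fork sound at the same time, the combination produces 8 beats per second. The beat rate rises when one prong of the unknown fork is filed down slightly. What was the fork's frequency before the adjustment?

850 Hz

|f − 842| = 8, so the fork was at either 834 Hz or 850 Hz.
Filing a prong removes mass and raises the fork's frequency; the adjustment raises the fork's frequency.
The beat rate rose, so the adjustment moved the fork further from 842 Hz — it was already above the reference.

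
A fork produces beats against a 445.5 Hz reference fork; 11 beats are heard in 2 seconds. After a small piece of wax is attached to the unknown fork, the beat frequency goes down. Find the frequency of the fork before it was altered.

Beat frequency = 11/2 = 5.5 Hz.
|f − 445.5| = 5.5, so the fork was at either 440 Hz or 451 Hz.
Loading a fork with wax lowers its frequency; the adjustment lowers the fork's frequency.
The beat rate fell, so the adjustment moved the fork toward 445.5 Hz — it must have started above the reference.

451 Hz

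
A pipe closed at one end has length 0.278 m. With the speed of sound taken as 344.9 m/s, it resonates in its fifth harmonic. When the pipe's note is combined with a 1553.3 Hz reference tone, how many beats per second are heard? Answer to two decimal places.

Closed pipe (odd harmonics): f_n = n·v/(4L) = 5·344.9/(4·0.278) = 1550.8094 Hz.
f_beat = |1550.8094 − 1553.3| = 2.49 Hz.

2.49 Hz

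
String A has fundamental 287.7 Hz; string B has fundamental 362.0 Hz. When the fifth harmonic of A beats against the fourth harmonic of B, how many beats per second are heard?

9.5 Hz

Fifth harmonic of the first: 5·287.7 = 1438.5 Hz.
Fourth harmonic of the second: 4·362.0 = 1448.0 Hz.
f_beat = |1438.5 − 1448.0| = 9.5 Hz.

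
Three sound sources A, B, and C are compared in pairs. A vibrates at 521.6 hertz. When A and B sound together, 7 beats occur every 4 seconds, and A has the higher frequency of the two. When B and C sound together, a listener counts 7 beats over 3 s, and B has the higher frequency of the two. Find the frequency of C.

A–B: Beat frequency = 7/4 = 1.75 Hz.
B is below A, so f_B = 521.6 − 1.75 = 519.85 Hz.
B–C: Beat frequency = 7/3 = 2.3333 Hz.
C is below B, so f_C = 519.85 − 2.3333 = 517.5167 Hz.

517.5167 Hz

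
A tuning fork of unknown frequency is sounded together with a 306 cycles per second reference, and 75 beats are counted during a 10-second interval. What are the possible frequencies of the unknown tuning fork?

298.5 Hz or 313.5 Hz

Beat frequency = 75/10 = 7.5 Hz.
|f − 306| = 7.5, so f = 306 ± 7.5.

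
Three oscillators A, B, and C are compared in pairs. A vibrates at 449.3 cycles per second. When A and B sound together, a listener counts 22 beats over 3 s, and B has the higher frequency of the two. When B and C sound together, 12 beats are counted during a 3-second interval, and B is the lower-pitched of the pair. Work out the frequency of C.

460.6333 Hz

A–B: Beat frequency = 22/3 = 7.3333 Hz.
B is above A, so f_B = 449.3 + 7.3333 = 456.6333 Hz.
B–C: Beat frequency = 12/3 = 4 Hz.
C is above B, so f_C = 456.6333 + 4 = 460.6333 Hz.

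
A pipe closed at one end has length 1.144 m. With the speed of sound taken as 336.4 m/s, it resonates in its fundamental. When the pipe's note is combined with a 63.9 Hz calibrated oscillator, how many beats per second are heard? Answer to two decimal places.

Closed pipe (odd harmonics): f_n = n·v/(4L) = 1·336.4/(4·1.144) = 73.5140 Hz.
f_beat = |73.5140 − 63.9| = 9.61 Hz.

9.61 Hz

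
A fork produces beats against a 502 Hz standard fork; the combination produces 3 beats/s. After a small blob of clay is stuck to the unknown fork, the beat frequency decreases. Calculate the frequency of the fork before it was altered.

505 Hz

|f − 502| = 3, so the fork was at either 499 Hz or 505 Hz.
Adding mass to a fork lowers its frequency; the adjustment lowers the fork's frequency.
The beat rate fell, so the adjustment moved the fork toward 502 Hz — it must have started above the reference.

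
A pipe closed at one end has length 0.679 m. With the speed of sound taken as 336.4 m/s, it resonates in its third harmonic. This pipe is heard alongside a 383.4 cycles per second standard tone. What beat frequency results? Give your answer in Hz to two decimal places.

11.82 Hz

Closed pipe (odd harmonics): f_n = n·v/(4L) = 3·336.4/(4·0.679) = 371.5758 Hz.
f_beat = |371.5758 − 383.4| = 11.82 Hz.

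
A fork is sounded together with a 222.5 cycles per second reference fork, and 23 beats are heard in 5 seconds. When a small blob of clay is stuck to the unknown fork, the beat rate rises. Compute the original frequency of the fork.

Beat frequency = 23/5 = 4.6 Hz.
|f − 222.5| = 4.6, so the fork was at either 217.9 Hz or 227.1 Hz.
Adding mass to a fork lowers its frequency; the adjustment lowers the fork's frequency.
The beat rate rose, so the adjustment moved the fork further from 222.5 Hz — it was already below the reference.

217.9 Hz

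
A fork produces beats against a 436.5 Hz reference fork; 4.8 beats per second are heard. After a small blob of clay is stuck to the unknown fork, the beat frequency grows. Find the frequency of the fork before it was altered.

|f − 436.5| = 4.8, so the fork was at either 431.7 Hz or 441.3 Hz.
Adding mass to a fork lowers its frequency; the adjustment lowers the fork's frequency.
The beat rate rose, so the adjustment moved the fork further from 436.5 Hz — it was already below the reference.

431.7 Hz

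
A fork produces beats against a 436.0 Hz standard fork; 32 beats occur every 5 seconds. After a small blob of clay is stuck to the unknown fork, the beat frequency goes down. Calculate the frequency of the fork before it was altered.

442.4 Hz

Beat frequency = 32/5 = 6.4 Hz.
|f − 436.0| = 6.4, so the fork was at either 429.6 Hz or 442.4 Hz.
Adding mass to a fork lowers its frequency; the adjustment lowers the fork's frequency.
The beat rate fell, so the adjustment moved the fork toward 436.0 Hz — it must have started above the reference.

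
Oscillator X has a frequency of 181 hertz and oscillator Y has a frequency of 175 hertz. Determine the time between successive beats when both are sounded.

0.167 s

f_beat = |181 − 175| = 6 Hz.
Beat period T = 1 / f_beat = 1 / 6 s.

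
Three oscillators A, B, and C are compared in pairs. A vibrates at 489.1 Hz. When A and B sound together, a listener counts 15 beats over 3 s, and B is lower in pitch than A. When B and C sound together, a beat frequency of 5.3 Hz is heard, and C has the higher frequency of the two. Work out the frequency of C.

489.4 Hz

A–B: Beat frequency = 15/3 = 5 Hz.
B is below A, so f_B = 489.1 − 5 = 484.1 Hz.
C is above B, so f_C = 484.1 + 5.3 = 489.4 Hz.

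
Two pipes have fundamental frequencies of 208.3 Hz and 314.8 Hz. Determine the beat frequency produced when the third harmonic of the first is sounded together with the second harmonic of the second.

Third harmonic of the first: 3·208.3 = 624.9 Hz.
Second harmonic of the second: 2·314.8 = 629.6 Hz.
f_beat = |624.9 − 629.6| = 4.7 Hz.

4.7 Hz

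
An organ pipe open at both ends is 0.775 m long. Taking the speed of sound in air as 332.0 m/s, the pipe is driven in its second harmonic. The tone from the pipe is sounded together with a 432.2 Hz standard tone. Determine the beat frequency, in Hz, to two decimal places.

Open pipe: f_n = n·v/(2L) = 2·332.0/(2·0.775) = 428.3871 Hz.
f_beat = |428.3871 − 432.2| = 3.81 Hz.

3.81 Hz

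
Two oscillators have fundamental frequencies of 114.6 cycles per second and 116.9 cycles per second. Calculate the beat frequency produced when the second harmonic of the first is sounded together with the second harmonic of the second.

4.6 Hz

Second harmonic of the first: 2·114.6 = 229.2 Hz.
Second harmonic of the second: 2·116.9 = 233.8 Hz.
f_beat = |229.2 − 233.8| = 4.6 Hz.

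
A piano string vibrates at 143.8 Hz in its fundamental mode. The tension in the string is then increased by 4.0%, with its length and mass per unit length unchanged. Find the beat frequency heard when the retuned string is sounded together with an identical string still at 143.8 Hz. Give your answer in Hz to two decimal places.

For a string, f ∝ √T, so the new frequency is 143.8·√1.040 = 146.6478 Hz.
f_beat = |146.6478 − 143.8| = 2.85 Hz.

2.85 Hz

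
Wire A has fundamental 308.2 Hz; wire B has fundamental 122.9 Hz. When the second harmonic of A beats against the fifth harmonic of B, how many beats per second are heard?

1.9 Hz

Second harmonic of the first: 2·308.2 = 616.4 Hz.
Fifth harmonic of the second: 5·122.9 = 614.5 Hz.
f_beat = |616.4 − 614.5| = 1.9 Hz.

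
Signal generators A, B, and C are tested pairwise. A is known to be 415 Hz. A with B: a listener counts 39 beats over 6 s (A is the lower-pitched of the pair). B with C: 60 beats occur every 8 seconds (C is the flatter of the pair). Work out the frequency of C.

A–B: Beat frequency = 39/6 = 6.5 Hz.
B is above A, so f_B = 415 + 6.5 = 421.5 Hz.
B–C: Beat frequency = 60/8 = 7.5 Hz.
C is below B, so f_C = 421.5 − 7.5 = 414 Hz.

414 Hz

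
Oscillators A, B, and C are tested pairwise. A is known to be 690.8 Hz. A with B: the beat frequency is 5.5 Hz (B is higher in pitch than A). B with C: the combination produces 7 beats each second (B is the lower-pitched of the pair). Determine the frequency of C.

703.3 Hz

B is above A, so f_B = 690.8 + 5.5 = 696.3 Hz.
C is above B, so f_C = 696.3 + 7 = 703.3 Hz.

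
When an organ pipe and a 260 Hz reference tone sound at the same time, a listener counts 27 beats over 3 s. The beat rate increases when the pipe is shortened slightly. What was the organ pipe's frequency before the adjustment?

Beat frequency = 27/3 = 9 Hz.
|f − 260| = 9, so the organ pipe was at either 251 Hz or 269 Hz.
A shorter pipe has a higher fundamental; the adjustment raises the organ pipe's frequency.
The beat rate rose, so the adjustment moved the organ pipe further from 260 Hz — it was already above the reference.

269 Hz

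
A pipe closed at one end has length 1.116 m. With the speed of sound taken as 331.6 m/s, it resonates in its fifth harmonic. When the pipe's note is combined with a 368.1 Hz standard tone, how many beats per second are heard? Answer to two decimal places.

Closed pipe (odd harmonics): f_n = n·v/(4L) = 5·331.6/(4·1.116) = 371.4158 Hz.
f_beat = |371.4158 − 368.1| = 3.32 Hz.

3.32 Hz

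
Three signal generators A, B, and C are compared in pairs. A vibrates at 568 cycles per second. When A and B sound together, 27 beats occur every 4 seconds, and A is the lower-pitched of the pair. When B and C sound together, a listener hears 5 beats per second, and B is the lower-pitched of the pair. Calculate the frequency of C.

A–B: Beat frequency = 27/4 = 6.75 Hz.
B is above A, so f_B = 568 + 6.75 = 574.75 Hz.
C is above B, so f_C = 574.75 + 5 = 579.75 Hz.

579.75 Hz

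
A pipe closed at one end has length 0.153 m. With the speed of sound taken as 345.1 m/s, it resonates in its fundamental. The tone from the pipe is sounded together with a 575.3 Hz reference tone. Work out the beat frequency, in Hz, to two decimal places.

Closed pipe (odd harmonics): f_n = n·v/(4L) = 1·345.1/(4·0.153) = 563.8889 Hz.
f_beat = |563.8889 − 575.3| = 11.41 Hz.

11.41 Hz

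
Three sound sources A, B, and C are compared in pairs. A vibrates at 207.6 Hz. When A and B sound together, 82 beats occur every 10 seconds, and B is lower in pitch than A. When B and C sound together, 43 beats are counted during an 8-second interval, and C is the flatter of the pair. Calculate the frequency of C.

194.025 Hz

A–B: Beat frequency = 82/10 = 8.2 Hz.
B is below A, so f_B = 207.6 − 8.2 = 199.4 Hz.
B–C: Beat frequency = 43/8 = 5.375 Hz.
C is below B, so f_C = 199.4 − 5.375 = 194.025 Hz.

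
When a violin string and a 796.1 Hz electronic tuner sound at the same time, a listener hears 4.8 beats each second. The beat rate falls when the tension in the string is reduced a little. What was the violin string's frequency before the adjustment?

|f − 796.1| = 4.8, so the violin string was at either 791.3 Hz or 800.9 Hz.
Lower tension means lower frequency; the adjustment lowers the violin string's frequency.
The beat rate fell, so the adjustment moved the violin string toward 796.1 Hz — it must have started above the reference.

800.9 Hz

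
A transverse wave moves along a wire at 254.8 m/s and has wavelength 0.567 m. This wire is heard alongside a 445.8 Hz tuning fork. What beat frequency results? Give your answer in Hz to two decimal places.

Source frequency f = v/λ = 254.8/0.567 = 449.3827 Hz.
f_beat = |449.3827 − 445.8| = 3.58 Hz.

3.58 Hz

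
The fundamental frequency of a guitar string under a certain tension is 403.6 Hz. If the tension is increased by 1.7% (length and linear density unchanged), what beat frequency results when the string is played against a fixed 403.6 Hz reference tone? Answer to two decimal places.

For a string, f ∝ √T, so the new frequency is 403.6·√1.017 = 407.0161 Hz.
f_beat = |407.0161 − 403.6| = 3.42 Hz.

3.42 Hz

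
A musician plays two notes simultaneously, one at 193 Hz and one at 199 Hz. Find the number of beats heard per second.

Beats arise from superposition of two nearby frequencies; the beat rate is |f₁ − f₂|.
|193 − 199| = 6 Hz.

6 Hz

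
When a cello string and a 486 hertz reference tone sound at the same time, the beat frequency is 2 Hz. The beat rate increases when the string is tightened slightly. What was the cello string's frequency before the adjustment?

|f − 486| = 2, so the cello string was at either 484 Hz or 488 Hz.
Increasing tension raises a string's frequency; the adjustment raises the cello string's frequency.
The beat rate rose, so the adjustment moved the cello string further from 486 Hz — it was already above the reference.

488 Hz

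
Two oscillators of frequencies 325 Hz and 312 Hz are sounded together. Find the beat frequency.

The beat frequency equals the magnitude of the frequency difference.
|325 − 312| = 13 Hz.

13 Hz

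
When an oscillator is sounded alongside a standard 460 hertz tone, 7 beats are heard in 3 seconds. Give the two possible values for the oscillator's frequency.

Beat frequency = 7/3 = 2.3333 Hz.
|f − 460| = 2.3333, so f = 460 ± 2.3333.

457.6667 Hz or 462.3333 Hz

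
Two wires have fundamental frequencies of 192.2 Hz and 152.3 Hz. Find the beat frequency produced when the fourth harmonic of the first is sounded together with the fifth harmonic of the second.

Fourth harmonic of the first: 4·192.2 = 768.8 Hz.
Fifth harmonic of the second: 5·152.3 = 761.5 Hz.
f_beat = |768.8 − 761.5| = 7.3 Hz.

7.3 Hz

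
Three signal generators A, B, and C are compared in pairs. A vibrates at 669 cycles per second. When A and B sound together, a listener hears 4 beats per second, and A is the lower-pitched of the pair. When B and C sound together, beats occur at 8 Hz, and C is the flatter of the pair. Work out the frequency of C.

B is above A, so f_B = 669 + 4 = 673 Hz.
C is below B, so f_C = 673 − 8 = 665 Hz.

665 Hz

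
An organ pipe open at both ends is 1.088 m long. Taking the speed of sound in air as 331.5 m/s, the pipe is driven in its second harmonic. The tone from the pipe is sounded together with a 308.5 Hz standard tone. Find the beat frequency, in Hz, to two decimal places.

3.81 Hz

Open pipe: f_n = n·v/(2L) = 2·331.5/(2·1.088) = 304.6875 Hz.
f_beat = |304.6875 − 308.5| = 3.81 Hz.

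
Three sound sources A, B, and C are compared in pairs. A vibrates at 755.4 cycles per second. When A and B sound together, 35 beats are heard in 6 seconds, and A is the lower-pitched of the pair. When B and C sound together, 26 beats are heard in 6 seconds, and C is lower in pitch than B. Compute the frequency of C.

A–B: Beat frequency = 35/6 = 5.8333 Hz.
B is above A, so f_B = 755.4 + 5.8333 = 761.2333 Hz.
B–C: Beat frequency = 26/6 = 4.3333 Hz.
C is below B, so f_C = 761.2333 − 4.3333 = 756.9 Hz.

756.9 Hz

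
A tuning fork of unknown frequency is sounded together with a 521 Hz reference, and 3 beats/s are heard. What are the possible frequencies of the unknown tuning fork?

518 Hz or 524 Hz

|f − 521| = 3, so f = 521 ± 3.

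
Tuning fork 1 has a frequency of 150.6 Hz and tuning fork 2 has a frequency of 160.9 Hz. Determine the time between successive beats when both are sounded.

0.097 s

f_beat = |150.6 − 160.9| = 10.3 Hz.
Beat period T = 1 / f_beat = 1 / 10.3 s.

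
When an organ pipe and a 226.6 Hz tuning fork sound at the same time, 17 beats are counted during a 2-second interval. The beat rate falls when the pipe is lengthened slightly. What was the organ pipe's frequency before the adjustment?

Beat frequency = 17/2 = 8.5 Hz.
|f − 226.6| = 8.5, so the organ pipe was at either 218.1 Hz or 235.1 Hz.
A longer pipe has a lower fundamental; the adjustment lowers the organ pipe's frequency.
The beat rate fell, so the adjustment moved the organ pipe toward 226.6 Hz — it must have started above the reference.

235.1 Hz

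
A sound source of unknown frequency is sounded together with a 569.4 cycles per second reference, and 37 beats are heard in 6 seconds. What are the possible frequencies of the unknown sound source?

Beat frequency = 37/6 = 6.1667 Hz.
|f − 569.4| = 6.1667, so f = 569.4 ± 6.1667.

563.2333 Hz or 575.5667 Hz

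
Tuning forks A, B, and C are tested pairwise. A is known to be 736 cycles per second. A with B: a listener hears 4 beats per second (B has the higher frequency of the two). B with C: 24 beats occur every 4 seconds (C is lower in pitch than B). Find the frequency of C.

B is above A, so f_B = 736 + 4 = 740 Hz.
B–C: Beat frequency = 24/4 = 6 Hz.
C is below B, so f_C = 740 − 6 = 734 Hz.

734 Hz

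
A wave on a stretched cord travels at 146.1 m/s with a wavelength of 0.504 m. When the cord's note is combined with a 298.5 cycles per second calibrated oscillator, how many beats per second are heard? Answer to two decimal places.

Source frequency f = v/λ = 146.1/0.504 = 289.8810 Hz.
f_beat = |289.8810 − 298.5| = 8.62 Hz.

8.62 Hz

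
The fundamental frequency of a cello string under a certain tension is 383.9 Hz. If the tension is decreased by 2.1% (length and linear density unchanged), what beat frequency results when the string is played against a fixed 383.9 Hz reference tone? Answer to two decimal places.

For a string, f ∝ √T, so the new frequency is 383.9·√0.979 = 379.8477 Hz.
f_beat = |379.8477 − 383.9| = 4.05 Hz.

4.05 Hz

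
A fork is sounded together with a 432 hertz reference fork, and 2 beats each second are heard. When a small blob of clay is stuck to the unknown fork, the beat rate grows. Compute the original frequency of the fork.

|f − 432| = 2, so the fork was at either 430 Hz or 434 Hz.
Adding mass to a fork lowers its frequency; the adjustment lowers the fork's frequency.
The beat rate rose, so the adjustment moved the fork further from 432 Hz — it was already below the reference.

430 Hz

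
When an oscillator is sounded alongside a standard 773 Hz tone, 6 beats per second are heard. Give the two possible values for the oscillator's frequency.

|f − 773| = 6, so f = 773 ± 6.

767 Hz or 779 Hz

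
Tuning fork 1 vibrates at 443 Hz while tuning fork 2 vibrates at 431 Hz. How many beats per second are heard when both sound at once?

12 Hz

Beats arise from superposition of two nearby frequencies; the beat rate is |f₁ − f₂|.
|443 − 431| = 12 Hz.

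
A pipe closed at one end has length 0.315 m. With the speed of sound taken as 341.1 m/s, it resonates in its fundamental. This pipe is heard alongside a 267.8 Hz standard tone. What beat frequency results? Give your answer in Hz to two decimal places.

2.91 Hz

Closed pipe (odd harmonics): f_n = n·v/(4L) = 1·341.1/(4·0.315) = 270.7143 Hz.
f_beat = |270.7143 − 267.8| = 2.91 Hz.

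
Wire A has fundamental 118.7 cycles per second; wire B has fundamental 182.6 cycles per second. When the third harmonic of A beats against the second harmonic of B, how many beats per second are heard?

Third harmonic of the first: 3·118.7 = 356.1 Hz.
Second harmonic of the second: 2·182.6 = 365.2 Hz.
f_beat = |356.1 − 365.2| = 9.1 Hz.

9.1 Hz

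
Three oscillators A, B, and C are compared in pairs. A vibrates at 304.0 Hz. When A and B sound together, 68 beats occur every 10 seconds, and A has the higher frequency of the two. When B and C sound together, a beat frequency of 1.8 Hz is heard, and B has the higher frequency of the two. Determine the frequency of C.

A–B: Beat frequency = 68/10 = 6.8 Hz.
B is below A, so f_B = 304.0 − 6.8 = 297.2 Hz.
C is below B, so f_C = 297.2 − 1.8 = 295.4 Hz.

295.4 Hz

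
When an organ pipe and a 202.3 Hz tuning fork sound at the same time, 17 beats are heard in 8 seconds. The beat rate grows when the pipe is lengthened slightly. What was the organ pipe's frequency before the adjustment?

200.175 Hz

Beat frequency = 17/8 = 2.125 Hz.
|f − 202.3| = 2.125, so the organ pipe was at either 200.175 Hz or 204.425 Hz.
A longer pipe has a lower fundamental; the adjustment lowers the organ pipe's frequency.
The beat rate rose, so the adjustment moved the organ pipe further from 202.3 Hz — it was already below the reference.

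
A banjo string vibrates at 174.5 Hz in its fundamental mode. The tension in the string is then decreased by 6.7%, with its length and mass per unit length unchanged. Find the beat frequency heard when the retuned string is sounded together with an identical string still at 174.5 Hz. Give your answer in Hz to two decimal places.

5.95 Hz

For a string, f ∝ √T, so the new frequency is 174.5·√0.933 = 168.5529 Hz.
f_beat = |168.5529 − 174.5| = 5.95 Hz.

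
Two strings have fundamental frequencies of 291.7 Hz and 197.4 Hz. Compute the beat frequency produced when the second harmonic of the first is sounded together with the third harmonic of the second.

Second harmonic of the first: 2·291.7 = 583.4 Hz.
Third harmonic of the second: 3·197.4 = 592.2 Hz.
f_beat = |583.4 − 592.2| = 8.8 Hz.

8.8 Hz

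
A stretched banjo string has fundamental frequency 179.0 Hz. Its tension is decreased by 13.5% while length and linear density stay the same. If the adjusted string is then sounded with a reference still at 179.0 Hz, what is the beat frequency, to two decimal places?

For a string, f ∝ √T, so the new frequency is 179.0·√0.865 = 166.4796 Hz.
f_beat = |166.4796 − 179.0| = 12.52 Hz.

12.52 Hz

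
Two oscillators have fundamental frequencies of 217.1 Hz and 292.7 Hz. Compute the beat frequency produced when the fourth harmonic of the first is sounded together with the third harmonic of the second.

9.7 Hz

Fourth harmonic of the first: 4·217.1 = 868.4 Hz.
Third harmonic of the second: 3·292.7 = 878.1 Hz.
f_beat = |868.4 − 878.1| = 9.7 Hz.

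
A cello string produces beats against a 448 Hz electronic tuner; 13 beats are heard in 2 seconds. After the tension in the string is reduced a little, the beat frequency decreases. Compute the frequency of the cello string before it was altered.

454.5 Hz

Beat frequency = 13/2 = 6.5 Hz.
|f − 448| = 6.5, so the cello string was at either 441.5 Hz or 454.5 Hz.
Lower tension means lower frequency; the adjustment lowers the cello string's frequency.
The beat rate fell, so the adjustment moved the cello string toward 448 Hz — it must have started above the reference.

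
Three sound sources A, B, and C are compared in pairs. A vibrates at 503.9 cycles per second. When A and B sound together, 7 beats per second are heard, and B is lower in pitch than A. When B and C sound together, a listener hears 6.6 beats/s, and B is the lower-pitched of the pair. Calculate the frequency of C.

B is below A, so f_B = 503.9 − 7 = 496.9 Hz.
C is above B, so f_C = 496.9 + 6.6 = 503.5 Hz.

503.5 Hz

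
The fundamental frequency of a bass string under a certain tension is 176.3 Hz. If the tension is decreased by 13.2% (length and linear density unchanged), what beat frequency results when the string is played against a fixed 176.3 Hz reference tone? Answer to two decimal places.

For a string, f ∝ √T, so the new frequency is 176.3·√0.868 = 164.2526 Hz.
f_beat = |164.2526 − 176.3| = 12.05 Hz.

12.05 Hz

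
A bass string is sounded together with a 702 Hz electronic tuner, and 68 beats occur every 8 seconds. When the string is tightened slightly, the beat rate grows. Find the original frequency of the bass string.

710.5 Hz

Beat frequency = 68/8 = 8.5 Hz.
|f − 702| = 8.5, so the bass string was at either 693.5 Hz or 710.5 Hz.
Increasing tension raises a string's frequency; the adjustment raises the bass string's frequency.
The beat rate rose, so the adjustment moved the bass string further from 702 Hz — it was already above the reference.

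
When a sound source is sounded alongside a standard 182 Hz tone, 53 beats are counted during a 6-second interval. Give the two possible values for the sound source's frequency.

173.1667 Hz or 190.8333 Hz

Beat frequency = 53/6 = 8.8333 Hz.
|f − 182| = 8.8333, so f = 182 ± 8.8333.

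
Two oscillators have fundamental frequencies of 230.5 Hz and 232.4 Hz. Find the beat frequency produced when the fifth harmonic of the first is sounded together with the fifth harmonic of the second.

Fifth harmonic of the first: 5·230.5 = 1152.5 Hz.
Fifth harmonic of the second: 5·232.4 = 1162.0 Hz.
f_beat = |1152.5 − 1162.0| = 9.5 Hz.

9.5 Hz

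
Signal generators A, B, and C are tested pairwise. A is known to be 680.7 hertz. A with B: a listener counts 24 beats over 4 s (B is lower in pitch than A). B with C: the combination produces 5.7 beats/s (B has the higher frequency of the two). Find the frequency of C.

669 Hz

A–B: Beat frequency = 24/4 = 6 Hz.
B is below A, so f_B = 680.7 − 6 = 674.7 Hz.
C is below B, so f_C = 674.7 − 5.7 = 669 Hz.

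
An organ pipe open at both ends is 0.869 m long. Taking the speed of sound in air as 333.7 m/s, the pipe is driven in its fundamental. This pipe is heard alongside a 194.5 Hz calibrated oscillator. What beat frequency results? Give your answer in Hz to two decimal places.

Open pipe: f_n = n·v/(2L) = 1·333.7/(2·0.869) = 192.0023 Hz.
f_beat = |192.0023 − 194.5| = 2.50 Hz.

2.50 Hz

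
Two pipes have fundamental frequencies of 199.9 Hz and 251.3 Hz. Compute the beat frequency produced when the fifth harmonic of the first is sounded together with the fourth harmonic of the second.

5.7 Hz

Fifth harmonic of the first: 5·199.9 = 999.5 Hz.
Fourth harmonic of the second: 4·251.3 = 1005.2 Hz.
f_beat = |999.5 − 1005.2| = 5.7 Hz.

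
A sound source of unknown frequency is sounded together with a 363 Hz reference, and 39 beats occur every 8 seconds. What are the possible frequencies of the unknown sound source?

358.125 Hz or 367.875 Hz

Beat frequency = 39/8 = 4.875 Hz.
|f − 363| = 4.875, so f = 363 ± 4.875.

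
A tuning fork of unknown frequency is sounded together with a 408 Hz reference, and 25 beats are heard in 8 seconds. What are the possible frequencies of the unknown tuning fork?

Beat frequency = 25/8 = 3.125 Hz.
|f − 408| = 3.125, so f = 408 ± 3.125.

404.875 Hz or 411.125 Hz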